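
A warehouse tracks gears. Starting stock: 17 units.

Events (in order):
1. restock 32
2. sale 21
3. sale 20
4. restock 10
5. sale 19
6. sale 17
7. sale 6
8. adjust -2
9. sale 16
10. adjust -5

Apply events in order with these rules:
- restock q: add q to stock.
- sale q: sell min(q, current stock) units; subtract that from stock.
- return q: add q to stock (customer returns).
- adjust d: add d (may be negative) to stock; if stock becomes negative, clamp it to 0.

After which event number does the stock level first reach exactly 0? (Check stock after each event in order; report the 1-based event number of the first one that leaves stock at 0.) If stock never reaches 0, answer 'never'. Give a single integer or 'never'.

Answer: 5

Derivation:
Processing events:
Start: stock = 17
  Event 1 (restock 32): 17 + 32 = 49
  Event 2 (sale 21): sell min(21,49)=21. stock: 49 - 21 = 28. total_sold = 21
  Event 3 (sale 20): sell min(20,28)=20. stock: 28 - 20 = 8. total_sold = 41
  Event 4 (restock 10): 8 + 10 = 18
  Event 5 (sale 19): sell min(19,18)=18. stock: 18 - 18 = 0. total_sold = 59
  Event 6 (sale 17): sell min(17,0)=0. stock: 0 - 0 = 0. total_sold = 59
  Event 7 (sale 6): sell min(6,0)=0. stock: 0 - 0 = 0. total_sold = 59
  Event 8 (adjust -2): 0 + -2 = 0 (clamped to 0)
  Event 9 (sale 16): sell min(16,0)=0. stock: 0 - 0 = 0. total_sold = 59
  Event 10 (adjust -5): 0 + -5 = 0 (clamped to 0)
Final: stock = 0, total_sold = 59

First zero at event 5.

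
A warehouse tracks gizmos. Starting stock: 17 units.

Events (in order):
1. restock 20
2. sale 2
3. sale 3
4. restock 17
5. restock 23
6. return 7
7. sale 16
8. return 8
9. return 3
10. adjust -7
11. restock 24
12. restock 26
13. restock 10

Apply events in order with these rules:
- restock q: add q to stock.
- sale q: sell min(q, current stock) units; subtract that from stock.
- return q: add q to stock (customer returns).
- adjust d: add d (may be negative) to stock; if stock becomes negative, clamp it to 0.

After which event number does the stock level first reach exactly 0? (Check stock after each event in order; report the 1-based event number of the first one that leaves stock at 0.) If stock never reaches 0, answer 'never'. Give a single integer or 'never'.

Processing events:
Start: stock = 17
  Event 1 (restock 20): 17 + 20 = 37
  Event 2 (sale 2): sell min(2,37)=2. stock: 37 - 2 = 35. total_sold = 2
  Event 3 (sale 3): sell min(3,35)=3. stock: 35 - 3 = 32. total_sold = 5
  Event 4 (restock 17): 32 + 17 = 49
  Event 5 (restock 23): 49 + 23 = 72
  Event 6 (return 7): 72 + 7 = 79
  Event 7 (sale 16): sell min(16,79)=16. stock: 79 - 16 = 63. total_sold = 21
  Event 8 (return 8): 63 + 8 = 71
  Event 9 (return 3): 71 + 3 = 74
  Event 10 (adjust -7): 74 + -7 = 67
  Event 11 (restock 24): 67 + 24 = 91
  Event 12 (restock 26): 91 + 26 = 117
  Event 13 (restock 10): 117 + 10 = 127
Final: stock = 127, total_sold = 21

Stock never reaches 0.

Answer: never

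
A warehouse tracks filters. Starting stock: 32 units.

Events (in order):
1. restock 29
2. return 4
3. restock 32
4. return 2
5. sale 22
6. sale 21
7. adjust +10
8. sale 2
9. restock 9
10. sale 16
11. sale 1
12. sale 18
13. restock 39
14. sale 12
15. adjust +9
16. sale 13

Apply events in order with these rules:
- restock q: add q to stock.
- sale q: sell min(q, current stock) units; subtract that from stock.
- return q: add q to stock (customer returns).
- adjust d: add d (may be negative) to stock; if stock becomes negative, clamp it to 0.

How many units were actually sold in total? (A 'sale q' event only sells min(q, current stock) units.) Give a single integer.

Answer: 105

Derivation:
Processing events:
Start: stock = 32
  Event 1 (restock 29): 32 + 29 = 61
  Event 2 (return 4): 61 + 4 = 65
  Event 3 (restock 32): 65 + 32 = 97
  Event 4 (return 2): 97 + 2 = 99
  Event 5 (sale 22): sell min(22,99)=22. stock: 99 - 22 = 77. total_sold = 22
  Event 6 (sale 21): sell min(21,77)=21. stock: 77 - 21 = 56. total_sold = 43
  Event 7 (adjust +10): 56 + 10 = 66
  Event 8 (sale 2): sell min(2,66)=2. stock: 66 - 2 = 64. total_sold = 45
  Event 9 (restock 9): 64 + 9 = 73
  Event 10 (sale 16): sell min(16,73)=16. stock: 73 - 16 = 57. total_sold = 61
  Event 11 (sale 1): sell min(1,57)=1. stock: 57 - 1 = 56. total_sold = 62
  Event 12 (sale 18): sell min(18,56)=18. stock: 56 - 18 = 38. total_sold = 80
  Event 13 (restock 39): 38 + 39 = 77
  Event 14 (sale 12): sell min(12,77)=12. stock: 77 - 12 = 65. total_sold = 92
  Event 15 (adjust +9): 65 + 9 = 74
  Event 16 (sale 13): sell min(13,74)=13. stock: 74 - 13 = 61. total_sold = 105
Final: stock = 61, total_sold = 105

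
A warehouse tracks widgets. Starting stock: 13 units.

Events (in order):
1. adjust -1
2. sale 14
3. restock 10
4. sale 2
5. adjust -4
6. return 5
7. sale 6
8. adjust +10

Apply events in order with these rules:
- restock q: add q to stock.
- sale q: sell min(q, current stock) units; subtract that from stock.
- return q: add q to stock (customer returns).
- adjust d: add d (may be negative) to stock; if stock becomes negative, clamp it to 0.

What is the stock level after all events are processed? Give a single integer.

Processing events:
Start: stock = 13
  Event 1 (adjust -1): 13 + -1 = 12
  Event 2 (sale 14): sell min(14,12)=12. stock: 12 - 12 = 0. total_sold = 12
  Event 3 (restock 10): 0 + 10 = 10
  Event 4 (sale 2): sell min(2,10)=2. stock: 10 - 2 = 8. total_sold = 14
  Event 5 (adjust -4): 8 + -4 = 4
  Event 6 (return 5): 4 + 5 = 9
  Event 7 (sale 6): sell min(6,9)=6. stock: 9 - 6 = 3. total_sold = 20
  Event 8 (adjust +10): 3 + 10 = 13
Final: stock = 13, total_sold = 20

Answer: 13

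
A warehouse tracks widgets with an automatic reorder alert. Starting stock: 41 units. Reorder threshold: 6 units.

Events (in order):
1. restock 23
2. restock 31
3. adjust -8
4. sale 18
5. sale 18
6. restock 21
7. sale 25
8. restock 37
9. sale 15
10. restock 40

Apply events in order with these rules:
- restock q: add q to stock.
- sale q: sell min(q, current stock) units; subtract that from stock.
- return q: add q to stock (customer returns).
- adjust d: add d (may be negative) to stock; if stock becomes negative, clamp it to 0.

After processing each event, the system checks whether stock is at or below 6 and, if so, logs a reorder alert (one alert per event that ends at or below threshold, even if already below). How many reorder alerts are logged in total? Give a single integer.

Processing events:
Start: stock = 41
  Event 1 (restock 23): 41 + 23 = 64
  Event 2 (restock 31): 64 + 31 = 95
  Event 3 (adjust -8): 95 + -8 = 87
  Event 4 (sale 18): sell min(18,87)=18. stock: 87 - 18 = 69. total_sold = 18
  Event 5 (sale 18): sell min(18,69)=18. stock: 69 - 18 = 51. total_sold = 36
  Event 6 (restock 21): 51 + 21 = 72
  Event 7 (sale 25): sell min(25,72)=25. stock: 72 - 25 = 47. total_sold = 61
  Event 8 (restock 37): 47 + 37 = 84
  Event 9 (sale 15): sell min(15,84)=15. stock: 84 - 15 = 69. total_sold = 76
  Event 10 (restock 40): 69 + 40 = 109
Final: stock = 109, total_sold = 76

Checking against threshold 6:
  After event 1: stock=64 > 6
  After event 2: stock=95 > 6
  After event 3: stock=87 > 6
  After event 4: stock=69 > 6
  After event 5: stock=51 > 6
  After event 6: stock=72 > 6
  After event 7: stock=47 > 6
  After event 8: stock=84 > 6
  After event 9: stock=69 > 6
  After event 10: stock=109 > 6
Alert events: []. Count = 0

Answer: 0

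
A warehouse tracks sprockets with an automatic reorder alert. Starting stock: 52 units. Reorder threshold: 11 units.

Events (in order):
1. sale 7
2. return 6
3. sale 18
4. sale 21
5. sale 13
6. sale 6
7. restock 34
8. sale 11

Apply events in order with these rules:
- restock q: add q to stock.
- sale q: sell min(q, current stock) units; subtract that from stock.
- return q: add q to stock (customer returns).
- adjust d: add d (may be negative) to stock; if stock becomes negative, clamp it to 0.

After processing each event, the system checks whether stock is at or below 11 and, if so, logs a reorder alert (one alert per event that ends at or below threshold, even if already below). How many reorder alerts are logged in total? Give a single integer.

Processing events:
Start: stock = 52
  Event 1 (sale 7): sell min(7,52)=7. stock: 52 - 7 = 45. total_sold = 7
  Event 2 (return 6): 45 + 6 = 51
  Event 3 (sale 18): sell min(18,51)=18. stock: 51 - 18 = 33. total_sold = 25
  Event 4 (sale 21): sell min(21,33)=21. stock: 33 - 21 = 12. total_sold = 46
  Event 5 (sale 13): sell min(13,12)=12. stock: 12 - 12 = 0. total_sold = 58
  Event 6 (sale 6): sell min(6,0)=0. stock: 0 - 0 = 0. total_sold = 58
  Event 7 (restock 34): 0 + 34 = 34
  Event 8 (sale 11): sell min(11,34)=11. stock: 34 - 11 = 23. total_sold = 69
Final: stock = 23, total_sold = 69

Checking against threshold 11:
  After event 1: stock=45 > 11
  After event 2: stock=51 > 11
  After event 3: stock=33 > 11
  After event 4: stock=12 > 11
  After event 5: stock=0 <= 11 -> ALERT
  After event 6: stock=0 <= 11 -> ALERT
  After event 7: stock=34 > 11
  After event 8: stock=23 > 11
Alert events: [5, 6]. Count = 2

Answer: 2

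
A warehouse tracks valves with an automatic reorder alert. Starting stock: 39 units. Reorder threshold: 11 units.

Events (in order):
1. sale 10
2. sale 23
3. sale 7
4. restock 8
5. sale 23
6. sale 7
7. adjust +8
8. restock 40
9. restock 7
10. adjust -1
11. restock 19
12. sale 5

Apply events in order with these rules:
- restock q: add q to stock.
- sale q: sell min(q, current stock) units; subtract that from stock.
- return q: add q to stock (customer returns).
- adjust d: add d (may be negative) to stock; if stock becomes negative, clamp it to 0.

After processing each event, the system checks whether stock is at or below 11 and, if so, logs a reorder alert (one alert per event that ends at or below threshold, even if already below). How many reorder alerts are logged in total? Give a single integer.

Processing events:
Start: stock = 39
  Event 1 (sale 10): sell min(10,39)=10. stock: 39 - 10 = 29. total_sold = 10
  Event 2 (sale 23): sell min(23,29)=23. stock: 29 - 23 = 6. total_sold = 33
  Event 3 (sale 7): sell min(7,6)=6. stock: 6 - 6 = 0. total_sold = 39
  Event 4 (restock 8): 0 + 8 = 8
  Event 5 (sale 23): sell min(23,8)=8. stock: 8 - 8 = 0. total_sold = 47
  Event 6 (sale 7): sell min(7,0)=0. stock: 0 - 0 = 0. total_sold = 47
  Event 7 (adjust +8): 0 + 8 = 8
  Event 8 (restock 40): 8 + 40 = 48
  Event 9 (restock 7): 48 + 7 = 55
  Event 10 (adjust -1): 55 + -1 = 54
  Event 11 (restock 19): 54 + 19 = 73
  Event 12 (sale 5): sell min(5,73)=5. stock: 73 - 5 = 68. total_sold = 52
Final: stock = 68, total_sold = 52

Checking against threshold 11:
  After event 1: stock=29 > 11
  After event 2: stock=6 <= 11 -> ALERT
  After event 3: stock=0 <= 11 -> ALERT
  After event 4: stock=8 <= 11 -> ALERT
  After event 5: stock=0 <= 11 -> ALERT
  After event 6: stock=0 <= 11 -> ALERT
  After event 7: stock=8 <= 11 -> ALERT
  After event 8: stock=48 > 11
  After event 9: stock=55 > 11
  After event 10: stock=54 > 11
  After event 11: stock=73 > 11
  After event 12: stock=68 > 11
Alert events: [2, 3, 4, 5, 6, 7]. Count = 6

Answer: 6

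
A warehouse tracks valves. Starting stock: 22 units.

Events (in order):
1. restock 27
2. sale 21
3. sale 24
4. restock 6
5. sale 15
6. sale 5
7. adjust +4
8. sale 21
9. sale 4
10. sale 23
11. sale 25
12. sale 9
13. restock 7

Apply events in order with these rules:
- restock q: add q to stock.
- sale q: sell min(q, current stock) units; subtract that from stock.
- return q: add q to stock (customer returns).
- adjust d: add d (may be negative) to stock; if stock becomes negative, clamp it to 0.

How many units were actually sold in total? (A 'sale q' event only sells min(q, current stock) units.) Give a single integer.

Answer: 59

Derivation:
Processing events:
Start: stock = 22
  Event 1 (restock 27): 22 + 27 = 49
  Event 2 (sale 21): sell min(21,49)=21. stock: 49 - 21 = 28. total_sold = 21
  Event 3 (sale 24): sell min(24,28)=24. stock: 28 - 24 = 4. total_sold = 45
  Event 4 (restock 6): 4 + 6 = 10
  Event 5 (sale 15): sell min(15,10)=10. stock: 10 - 10 = 0. total_sold = 55
  Event 6 (sale 5): sell min(5,0)=0. stock: 0 - 0 = 0. total_sold = 55
  Event 7 (adjust +4): 0 + 4 = 4
  Event 8 (sale 21): sell min(21,4)=4. stock: 4 - 4 = 0. total_sold = 59
  Event 9 (sale 4): sell min(4,0)=0. stock: 0 - 0 = 0. total_sold = 59
  Event 10 (sale 23): sell min(23,0)=0. stock: 0 - 0 = 0. total_sold = 59
  Event 11 (sale 25): sell min(25,0)=0. stock: 0 - 0 = 0. total_sold = 59
  Event 12 (sale 9): sell min(9,0)=0. stock: 0 - 0 = 0. total_sold = 59
  Event 13 (restock 7): 0 + 7 = 7
Final: stock = 7, total_sold = 59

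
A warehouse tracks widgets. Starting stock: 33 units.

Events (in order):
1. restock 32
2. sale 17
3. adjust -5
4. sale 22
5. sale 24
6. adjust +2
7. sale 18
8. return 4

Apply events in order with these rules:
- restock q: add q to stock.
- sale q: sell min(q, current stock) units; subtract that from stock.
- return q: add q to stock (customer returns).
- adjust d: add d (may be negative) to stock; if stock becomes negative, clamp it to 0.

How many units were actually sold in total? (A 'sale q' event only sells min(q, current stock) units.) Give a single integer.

Answer: 62

Derivation:
Processing events:
Start: stock = 33
  Event 1 (restock 32): 33 + 32 = 65
  Event 2 (sale 17): sell min(17,65)=17. stock: 65 - 17 = 48. total_sold = 17
  Event 3 (adjust -5): 48 + -5 = 43
  Event 4 (sale 22): sell min(22,43)=22. stock: 43 - 22 = 21. total_sold = 39
  Event 5 (sale 24): sell min(24,21)=21. stock: 21 - 21 = 0. total_sold = 60
  Event 6 (adjust +2): 0 + 2 = 2
  Event 7 (sale 18): sell min(18,2)=2. stock: 2 - 2 = 0. total_sold = 62
  Event 8 (return 4): 0 + 4 = 4
Final: stock = 4, total_sold = 62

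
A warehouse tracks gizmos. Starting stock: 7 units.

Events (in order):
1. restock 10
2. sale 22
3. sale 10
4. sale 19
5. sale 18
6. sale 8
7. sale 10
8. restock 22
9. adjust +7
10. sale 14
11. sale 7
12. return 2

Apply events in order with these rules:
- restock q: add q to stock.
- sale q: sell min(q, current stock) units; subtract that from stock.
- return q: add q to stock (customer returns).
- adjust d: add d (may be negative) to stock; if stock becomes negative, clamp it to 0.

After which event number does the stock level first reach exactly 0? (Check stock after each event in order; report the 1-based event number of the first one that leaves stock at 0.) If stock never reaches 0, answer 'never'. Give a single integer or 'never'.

Processing events:
Start: stock = 7
  Event 1 (restock 10): 7 + 10 = 17
  Event 2 (sale 22): sell min(22,17)=17. stock: 17 - 17 = 0. total_sold = 17
  Event 3 (sale 10): sell min(10,0)=0. stock: 0 - 0 = 0. total_sold = 17
  Event 4 (sale 19): sell min(19,0)=0. stock: 0 - 0 = 0. total_sold = 17
  Event 5 (sale 18): sell min(18,0)=0. stock: 0 - 0 = 0. total_sold = 17
  Event 6 (sale 8): sell min(8,0)=0. stock: 0 - 0 = 0. total_sold = 17
  Event 7 (sale 10): sell min(10,0)=0. stock: 0 - 0 = 0. total_sold = 17
  Event 8 (restock 22): 0 + 22 = 22
  Event 9 (adjust +7): 22 + 7 = 29
  Event 10 (sale 14): sell min(14,29)=14. stock: 29 - 14 = 15. total_sold = 31
  Event 11 (sale 7): sell min(7,15)=7. stock: 15 - 7 = 8. total_sold = 38
  Event 12 (return 2): 8 + 2 = 10
Final: stock = 10, total_sold = 38

First zero at event 2.

Answer: 2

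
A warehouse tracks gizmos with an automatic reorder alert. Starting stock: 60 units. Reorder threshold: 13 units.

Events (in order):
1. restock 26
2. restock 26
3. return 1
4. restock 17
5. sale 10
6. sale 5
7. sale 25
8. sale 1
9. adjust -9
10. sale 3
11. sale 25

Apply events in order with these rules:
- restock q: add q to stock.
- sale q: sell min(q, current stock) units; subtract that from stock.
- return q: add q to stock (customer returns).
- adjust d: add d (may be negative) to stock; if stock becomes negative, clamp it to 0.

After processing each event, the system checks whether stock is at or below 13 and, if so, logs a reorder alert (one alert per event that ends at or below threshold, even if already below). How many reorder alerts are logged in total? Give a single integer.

Answer: 0

Derivation:
Processing events:
Start: stock = 60
  Event 1 (restock 26): 60 + 26 = 86
  Event 2 (restock 26): 86 + 26 = 112
  Event 3 (return 1): 112 + 1 = 113
  Event 4 (restock 17): 113 + 17 = 130
  Event 5 (sale 10): sell min(10,130)=10. stock: 130 - 10 = 120. total_sold = 10
  Event 6 (sale 5): sell min(5,120)=5. stock: 120 - 5 = 115. total_sold = 15
  Event 7 (sale 25): sell min(25,115)=25. stock: 115 - 25 = 90. total_sold = 40
  Event 8 (sale 1): sell min(1,90)=1. stock: 90 - 1 = 89. total_sold = 41
  Event 9 (adjust -9): 89 + -9 = 80
  Event 10 (sale 3): sell min(3,80)=3. stock: 80 - 3 = 77. total_sold = 44
  Event 11 (sale 25): sell min(25,77)=25. stock: 77 - 25 = 52. total_sold = 69
Final: stock = 52, total_sold = 69

Checking against threshold 13:
  After event 1: stock=86 > 13
  After event 2: stock=112 > 13
  After event 3: stock=113 > 13
  After event 4: stock=130 > 13
  After event 5: stock=120 > 13
  After event 6: stock=115 > 13
  After event 7: stock=90 > 13
  After event 8: stock=89 > 13
  After event 9: stock=80 > 13
  After event 10: stock=77 > 13
  After event 11: stock=52 > 13
Alert events: []. Count = 0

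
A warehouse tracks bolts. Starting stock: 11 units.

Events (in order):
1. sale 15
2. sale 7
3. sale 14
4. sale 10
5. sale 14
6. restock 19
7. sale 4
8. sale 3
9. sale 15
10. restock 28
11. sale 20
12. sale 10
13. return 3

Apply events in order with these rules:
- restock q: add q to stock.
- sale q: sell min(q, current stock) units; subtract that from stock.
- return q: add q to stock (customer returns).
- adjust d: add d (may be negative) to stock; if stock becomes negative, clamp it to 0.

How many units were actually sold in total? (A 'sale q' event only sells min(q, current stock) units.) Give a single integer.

Answer: 58

Derivation:
Processing events:
Start: stock = 11
  Event 1 (sale 15): sell min(15,11)=11. stock: 11 - 11 = 0. total_sold = 11
  Event 2 (sale 7): sell min(7,0)=0. stock: 0 - 0 = 0. total_sold = 11
  Event 3 (sale 14): sell min(14,0)=0. stock: 0 - 0 = 0. total_sold = 11
  Event 4 (sale 10): sell min(10,0)=0. stock: 0 - 0 = 0. total_sold = 11
  Event 5 (sale 14): sell min(14,0)=0. stock: 0 - 0 = 0. total_sold = 11
  Event 6 (restock 19): 0 + 19 = 19
  Event 7 (sale 4): sell min(4,19)=4. stock: 19 - 4 = 15. total_sold = 15
  Event 8 (sale 3): sell min(3,15)=3. stock: 15 - 3 = 12. total_sold = 18
  Event 9 (sale 15): sell min(15,12)=12. stock: 12 - 12 = 0. total_sold = 30
  Event 10 (restock 28): 0 + 28 = 28
  Event 11 (sale 20): sell min(20,28)=20. stock: 28 - 20 = 8. total_sold = 50
  Event 12 (sale 10): sell min(10,8)=8. stock: 8 - 8 = 0. total_sold = 58
  Event 13 (return 3): 0 + 3 = 3
Final: stock = 3, total_sold = 58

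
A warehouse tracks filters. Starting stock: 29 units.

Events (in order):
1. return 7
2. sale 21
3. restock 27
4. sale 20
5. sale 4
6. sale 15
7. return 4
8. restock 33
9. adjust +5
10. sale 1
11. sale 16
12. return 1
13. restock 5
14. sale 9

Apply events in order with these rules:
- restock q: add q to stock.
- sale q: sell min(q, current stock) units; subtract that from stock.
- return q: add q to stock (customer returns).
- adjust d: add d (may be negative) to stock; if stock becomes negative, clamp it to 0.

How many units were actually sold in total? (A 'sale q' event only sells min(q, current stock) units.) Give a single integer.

Processing events:
Start: stock = 29
  Event 1 (return 7): 29 + 7 = 36
  Event 2 (sale 21): sell min(21,36)=21. stock: 36 - 21 = 15. total_sold = 21
  Event 3 (restock 27): 15 + 27 = 42
  Event 4 (sale 20): sell min(20,42)=20. stock: 42 - 20 = 22. total_sold = 41
  Event 5 (sale 4): sell min(4,22)=4. stock: 22 - 4 = 18. total_sold = 45
  Event 6 (sale 15): sell min(15,18)=15. stock: 18 - 15 = 3. total_sold = 60
  Event 7 (return 4): 3 + 4 = 7
  Event 8 (restock 33): 7 + 33 = 40
  Event 9 (adjust +5): 40 + 5 = 45
  Event 10 (sale 1): sell min(1,45)=1. stock: 45 - 1 = 44. total_sold = 61
  Event 11 (sale 16): sell min(16,44)=16. stock: 44 - 16 = 28. total_sold = 77
  Event 12 (return 1): 28 + 1 = 29
  Event 13 (restock 5): 29 + 5 = 34
  Event 14 (sale 9): sell min(9,34)=9. stock: 34 - 9 = 25. total_sold = 86
Final: stock = 25, total_sold = 86

Answer: 86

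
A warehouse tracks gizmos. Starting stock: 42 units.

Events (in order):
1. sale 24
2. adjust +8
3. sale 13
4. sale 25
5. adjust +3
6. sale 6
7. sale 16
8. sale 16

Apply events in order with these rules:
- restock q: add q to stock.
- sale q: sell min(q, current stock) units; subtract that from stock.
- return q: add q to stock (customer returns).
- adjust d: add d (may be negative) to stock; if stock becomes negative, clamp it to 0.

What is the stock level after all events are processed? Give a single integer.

Answer: 0

Derivation:
Processing events:
Start: stock = 42
  Event 1 (sale 24): sell min(24,42)=24. stock: 42 - 24 = 18. total_sold = 24
  Event 2 (adjust +8): 18 + 8 = 26
  Event 3 (sale 13): sell min(13,26)=13. stock: 26 - 13 = 13. total_sold = 37
  Event 4 (sale 25): sell min(25,13)=13. stock: 13 - 13 = 0. total_sold = 50
  Event 5 (adjust +3): 0 + 3 = 3
  Event 6 (sale 6): sell min(6,3)=3. stock: 3 - 3 = 0. total_sold = 53
  Event 7 (sale 16): sell min(16,0)=0. stock: 0 - 0 = 0. total_sold = 53
  Event 8 (sale 16): sell min(16,0)=0. stock: 0 - 0 = 0. total_sold = 53
Final: stock = 0, total_sold = 53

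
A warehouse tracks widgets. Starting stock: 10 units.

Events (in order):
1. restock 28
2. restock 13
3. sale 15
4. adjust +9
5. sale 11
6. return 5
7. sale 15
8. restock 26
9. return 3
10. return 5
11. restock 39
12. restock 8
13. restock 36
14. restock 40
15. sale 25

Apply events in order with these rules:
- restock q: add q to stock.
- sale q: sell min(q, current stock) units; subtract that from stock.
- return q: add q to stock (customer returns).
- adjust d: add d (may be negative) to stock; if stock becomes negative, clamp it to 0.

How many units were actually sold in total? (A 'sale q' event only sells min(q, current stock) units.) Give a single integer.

Processing events:
Start: stock = 10
  Event 1 (restock 28): 10 + 28 = 38
  Event 2 (restock 13): 38 + 13 = 51
  Event 3 (sale 15): sell min(15,51)=15. stock: 51 - 15 = 36. total_sold = 15
  Event 4 (adjust +9): 36 + 9 = 45
  Event 5 (sale 11): sell min(11,45)=11. stock: 45 - 11 = 34. total_sold = 26
  Event 6 (return 5): 34 + 5 = 39
  Event 7 (sale 15): sell min(15,39)=15. stock: 39 - 15 = 24. total_sold = 41
  Event 8 (restock 26): 24 + 26 = 50
  Event 9 (return 3): 50 + 3 = 53
  Event 10 (return 5): 53 + 5 = 58
  Event 11 (restock 39): 58 + 39 = 97
  Event 12 (restock 8): 97 + 8 = 105
  Event 13 (restock 36): 105 + 36 = 141
  Event 14 (restock 40): 141 + 40 = 181
  Event 15 (sale 25): sell min(25,181)=25. stock: 181 - 25 = 156. total_sold = 66
Final: stock = 156, total_sold = 66

Answer: 66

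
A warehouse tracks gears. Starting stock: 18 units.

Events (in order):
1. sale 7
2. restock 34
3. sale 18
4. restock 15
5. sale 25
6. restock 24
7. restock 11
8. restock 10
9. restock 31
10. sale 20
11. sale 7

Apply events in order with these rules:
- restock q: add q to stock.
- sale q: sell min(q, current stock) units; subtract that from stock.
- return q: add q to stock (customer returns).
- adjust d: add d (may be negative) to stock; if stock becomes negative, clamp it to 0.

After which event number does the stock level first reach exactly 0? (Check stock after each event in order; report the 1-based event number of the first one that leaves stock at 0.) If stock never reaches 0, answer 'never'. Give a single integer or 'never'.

Answer: never

Derivation:
Processing events:
Start: stock = 18
  Event 1 (sale 7): sell min(7,18)=7. stock: 18 - 7 = 11. total_sold = 7
  Event 2 (restock 34): 11 + 34 = 45
  Event 3 (sale 18): sell min(18,45)=18. stock: 45 - 18 = 27. total_sold = 25
  Event 4 (restock 15): 27 + 15 = 42
  Event 5 (sale 25): sell min(25,42)=25. stock: 42 - 25 = 17. total_sold = 50
  Event 6 (restock 24): 17 + 24 = 41
  Event 7 (restock 11): 41 + 11 = 52
  Event 8 (restock 10): 52 + 10 = 62
  Event 9 (restock 31): 62 + 31 = 93
  Event 10 (sale 20): sell min(20,93)=20. stock: 93 - 20 = 73. total_sold = 70
  Event 11 (sale 7): sell min(7,73)=7. stock: 73 - 7 = 66. total_sold = 77
Final: stock = 66, total_sold = 77

Stock never reaches 0.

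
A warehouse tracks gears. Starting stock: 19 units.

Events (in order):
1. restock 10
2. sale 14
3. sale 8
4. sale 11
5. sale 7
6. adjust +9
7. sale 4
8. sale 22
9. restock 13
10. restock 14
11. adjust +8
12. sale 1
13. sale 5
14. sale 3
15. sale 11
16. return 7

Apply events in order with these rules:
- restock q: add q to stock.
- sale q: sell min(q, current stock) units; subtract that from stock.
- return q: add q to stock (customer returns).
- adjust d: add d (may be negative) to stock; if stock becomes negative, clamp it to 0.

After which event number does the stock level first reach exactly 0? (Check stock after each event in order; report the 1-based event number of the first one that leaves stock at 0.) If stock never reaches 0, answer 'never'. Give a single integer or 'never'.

Processing events:
Start: stock = 19
  Event 1 (restock 10): 19 + 10 = 29
  Event 2 (sale 14): sell min(14,29)=14. stock: 29 - 14 = 15. total_sold = 14
  Event 3 (sale 8): sell min(8,15)=8. stock: 15 - 8 = 7. total_sold = 22
  Event 4 (sale 11): sell min(11,7)=7. stock: 7 - 7 = 0. total_sold = 29
  Event 5 (sale 7): sell min(7,0)=0. stock: 0 - 0 = 0. total_sold = 29
  Event 6 (adjust +9): 0 + 9 = 9
  Event 7 (sale 4): sell min(4,9)=4. stock: 9 - 4 = 5. total_sold = 33
  Event 8 (sale 22): sell min(22,5)=5. stock: 5 - 5 = 0. total_sold = 38
  Event 9 (restock 13): 0 + 13 = 13
  Event 10 (restock 14): 13 + 14 = 27
  Event 11 (adjust +8): 27 + 8 = 35
  Event 12 (sale 1): sell min(1,35)=1. stock: 35 - 1 = 34. total_sold = 39
  Event 13 (sale 5): sell min(5,34)=5. stock: 34 - 5 = 29. total_sold = 44
  Event 14 (sale 3): sell min(3,29)=3. stock: 29 - 3 = 26. total_sold = 47
  Event 15 (sale 11): sell min(11,26)=11. stock: 26 - 11 = 15. total_sold = 58
  Event 16 (return 7): 15 + 7 = 22
Final: stock = 22, total_sold = 58

First zero at event 4.

Answer: 4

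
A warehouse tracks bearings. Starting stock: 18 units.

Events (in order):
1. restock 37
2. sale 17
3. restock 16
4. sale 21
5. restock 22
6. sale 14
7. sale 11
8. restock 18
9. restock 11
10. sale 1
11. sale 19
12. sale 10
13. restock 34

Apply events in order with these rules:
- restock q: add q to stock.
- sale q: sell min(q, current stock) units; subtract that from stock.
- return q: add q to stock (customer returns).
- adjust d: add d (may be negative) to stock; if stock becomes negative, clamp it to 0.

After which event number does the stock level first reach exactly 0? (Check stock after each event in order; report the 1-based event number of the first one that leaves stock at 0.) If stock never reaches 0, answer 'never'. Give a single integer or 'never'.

Processing events:
Start: stock = 18
  Event 1 (restock 37): 18 + 37 = 55
  Event 2 (sale 17): sell min(17,55)=17. stock: 55 - 17 = 38. total_sold = 17
  Event 3 (restock 16): 38 + 16 = 54
  Event 4 (sale 21): sell min(21,54)=21. stock: 54 - 21 = 33. total_sold = 38
  Event 5 (restock 22): 33 + 22 = 55
  Event 6 (sale 14): sell min(14,55)=14. stock: 55 - 14 = 41. total_sold = 52
  Event 7 (sale 11): sell min(11,41)=11. stock: 41 - 11 = 30. total_sold = 63
  Event 8 (restock 18): 30 + 18 = 48
  Event 9 (restock 11): 48 + 11 = 59
  Event 10 (sale 1): sell min(1,59)=1. stock: 59 - 1 = 58. total_sold = 64
  Event 11 (sale 19): sell min(19,58)=19. stock: 58 - 19 = 39. total_sold = 83
  Event 12 (sale 10): sell min(10,39)=10. stock: 39 - 10 = 29. total_sold = 93
  Event 13 (restock 34): 29 + 34 = 63
Final: stock = 63, total_sold = 93

Stock never reaches 0.

Answer: never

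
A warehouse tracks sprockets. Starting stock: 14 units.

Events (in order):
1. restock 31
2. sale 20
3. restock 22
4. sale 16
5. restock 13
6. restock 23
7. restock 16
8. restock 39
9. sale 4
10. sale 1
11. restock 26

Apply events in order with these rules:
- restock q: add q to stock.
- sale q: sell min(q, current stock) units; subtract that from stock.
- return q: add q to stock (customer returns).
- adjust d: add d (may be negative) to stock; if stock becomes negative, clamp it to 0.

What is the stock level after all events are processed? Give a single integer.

Answer: 143

Derivation:
Processing events:
Start: stock = 14
  Event 1 (restock 31): 14 + 31 = 45
  Event 2 (sale 20): sell min(20,45)=20. stock: 45 - 20 = 25. total_sold = 20
  Event 3 (restock 22): 25 + 22 = 47
  Event 4 (sale 16): sell min(16,47)=16. stock: 47 - 16 = 31. total_sold = 36
  Event 5 (restock 13): 31 + 13 = 44
  Event 6 (restock 23): 44 + 23 = 67
  Event 7 (restock 16): 67 + 16 = 83
  Event 8 (restock 39): 83 + 39 = 122
  Event 9 (sale 4): sell min(4,122)=4. stock: 122 - 4 = 118. total_sold = 40
  Event 10 (sale 1): sell min(1,118)=1. stock: 118 - 1 = 117. total_sold = 41
  Event 11 (restock 26): 117 + 26 = 143
Final: stock = 143, total_sold = 41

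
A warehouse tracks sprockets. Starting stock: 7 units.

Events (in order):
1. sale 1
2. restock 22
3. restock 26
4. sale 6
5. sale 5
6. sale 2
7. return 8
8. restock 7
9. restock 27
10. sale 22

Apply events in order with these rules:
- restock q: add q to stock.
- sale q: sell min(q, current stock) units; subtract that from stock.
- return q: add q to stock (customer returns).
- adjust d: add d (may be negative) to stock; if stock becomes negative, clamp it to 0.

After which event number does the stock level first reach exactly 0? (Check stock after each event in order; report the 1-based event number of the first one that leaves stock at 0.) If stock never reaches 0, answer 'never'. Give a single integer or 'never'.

Processing events:
Start: stock = 7
  Event 1 (sale 1): sell min(1,7)=1. stock: 7 - 1 = 6. total_sold = 1
  Event 2 (restock 22): 6 + 22 = 28
  Event 3 (restock 26): 28 + 26 = 54
  Event 4 (sale 6): sell min(6,54)=6. stock: 54 - 6 = 48. total_sold = 7
  Event 5 (sale 5): sell min(5,48)=5. stock: 48 - 5 = 43. total_sold = 12
  Event 6 (sale 2): sell min(2,43)=2. stock: 43 - 2 = 41. total_sold = 14
  Event 7 (return 8): 41 + 8 = 49
  Event 8 (restock 7): 49 + 7 = 56
  Event 9 (restock 27): 56 + 27 = 83
  Event 10 (sale 22): sell min(22,83)=22. stock: 83 - 22 = 61. total_sold = 36
Final: stock = 61, total_sold = 36

Stock never reaches 0.

Answer: never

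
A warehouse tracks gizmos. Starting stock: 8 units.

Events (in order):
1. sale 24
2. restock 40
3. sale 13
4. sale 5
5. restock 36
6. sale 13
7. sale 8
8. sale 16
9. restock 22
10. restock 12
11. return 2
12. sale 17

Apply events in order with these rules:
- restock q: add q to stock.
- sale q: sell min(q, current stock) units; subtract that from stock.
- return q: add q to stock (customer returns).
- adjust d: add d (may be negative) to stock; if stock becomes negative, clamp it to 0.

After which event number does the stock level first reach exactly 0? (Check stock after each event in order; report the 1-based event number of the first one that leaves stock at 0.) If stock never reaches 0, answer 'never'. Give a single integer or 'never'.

Processing events:
Start: stock = 8
  Event 1 (sale 24): sell min(24,8)=8. stock: 8 - 8 = 0. total_sold = 8
  Event 2 (restock 40): 0 + 40 = 40
  Event 3 (sale 13): sell min(13,40)=13. stock: 40 - 13 = 27. total_sold = 21
  Event 4 (sale 5): sell min(5,27)=5. stock: 27 - 5 = 22. total_sold = 26
  Event 5 (restock 36): 22 + 36 = 58
  Event 6 (sale 13): sell min(13,58)=13. stock: 58 - 13 = 45. total_sold = 39
  Event 7 (sale 8): sell min(8,45)=8. stock: 45 - 8 = 37. total_sold = 47
  Event 8 (sale 16): sell min(16,37)=16. stock: 37 - 16 = 21. total_sold = 63
  Event 9 (restock 22): 21 + 22 = 43
  Event 10 (restock 12): 43 + 12 = 55
  Event 11 (return 2): 55 + 2 = 57
  Event 12 (sale 17): sell min(17,57)=17. stock: 57 - 17 = 40. total_sold = 80
Final: stock = 40, total_sold = 80

First zero at event 1.

Answer: 1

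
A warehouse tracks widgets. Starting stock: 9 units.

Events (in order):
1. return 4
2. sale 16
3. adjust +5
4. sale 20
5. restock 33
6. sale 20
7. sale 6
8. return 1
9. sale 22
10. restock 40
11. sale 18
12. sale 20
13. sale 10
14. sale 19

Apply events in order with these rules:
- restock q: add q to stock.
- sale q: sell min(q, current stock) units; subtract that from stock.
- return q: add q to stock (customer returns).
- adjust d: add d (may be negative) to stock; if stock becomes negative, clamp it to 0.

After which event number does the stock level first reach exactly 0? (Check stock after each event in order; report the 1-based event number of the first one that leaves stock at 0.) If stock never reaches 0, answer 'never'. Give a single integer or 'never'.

Processing events:
Start: stock = 9
  Event 1 (return 4): 9 + 4 = 13
  Event 2 (sale 16): sell min(16,13)=13. stock: 13 - 13 = 0. total_sold = 13
  Event 3 (adjust +5): 0 + 5 = 5
  Event 4 (sale 20): sell min(20,5)=5. stock: 5 - 5 = 0. total_sold = 18
  Event 5 (restock 33): 0 + 33 = 33
  Event 6 (sale 20): sell min(20,33)=20. stock: 33 - 20 = 13. total_sold = 38
  Event 7 (sale 6): sell min(6,13)=6. stock: 13 - 6 = 7. total_sold = 44
  Event 8 (return 1): 7 + 1 = 8
  Event 9 (sale 22): sell min(22,8)=8. stock: 8 - 8 = 0. total_sold = 52
  Event 10 (restock 40): 0 + 40 = 40
  Event 11 (sale 18): sell min(18,40)=18. stock: 40 - 18 = 22. total_sold = 70
  Event 12 (sale 20): sell min(20,22)=20. stock: 22 - 20 = 2. total_sold = 90
  Event 13 (sale 10): sell min(10,2)=2. stock: 2 - 2 = 0. total_sold = 92
  Event 14 (sale 19): sell min(19,0)=0. stock: 0 - 0 = 0. total_sold = 92
Final: stock = 0, total_sold = 92

First zero at event 2.

Answer: 2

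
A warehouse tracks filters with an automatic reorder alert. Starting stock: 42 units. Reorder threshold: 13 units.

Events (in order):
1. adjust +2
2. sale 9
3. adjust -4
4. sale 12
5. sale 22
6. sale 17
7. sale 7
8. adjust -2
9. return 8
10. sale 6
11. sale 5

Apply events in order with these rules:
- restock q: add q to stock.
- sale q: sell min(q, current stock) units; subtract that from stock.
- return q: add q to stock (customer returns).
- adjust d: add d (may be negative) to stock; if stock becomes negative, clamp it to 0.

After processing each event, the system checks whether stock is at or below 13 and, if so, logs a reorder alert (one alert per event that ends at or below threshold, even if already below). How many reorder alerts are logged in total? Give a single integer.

Processing events:
Start: stock = 42
  Event 1 (adjust +2): 42 + 2 = 44
  Event 2 (sale 9): sell min(9,44)=9. stock: 44 - 9 = 35. total_sold = 9
  Event 3 (adjust -4): 35 + -4 = 31
  Event 4 (sale 12): sell min(12,31)=12. stock: 31 - 12 = 19. total_sold = 21
  Event 5 (sale 22): sell min(22,19)=19. stock: 19 - 19 = 0. total_sold = 40
  Event 6 (sale 17): sell min(17,0)=0. stock: 0 - 0 = 0. total_sold = 40
  Event 7 (sale 7): sell min(7,0)=0. stock: 0 - 0 = 0. total_sold = 40
  Event 8 (adjust -2): 0 + -2 = 0 (clamped to 0)
  Event 9 (return 8): 0 + 8 = 8
  Event 10 (sale 6): sell min(6,8)=6. stock: 8 - 6 = 2. total_sold = 46
  Event 11 (sale 5): sell min(5,2)=2. stock: 2 - 2 = 0. total_sold = 48
Final: stock = 0, total_sold = 48

Checking against threshold 13:
  After event 1: stock=44 > 13
  After event 2: stock=35 > 13
  After event 3: stock=31 > 13
  After event 4: stock=19 > 13
  After event 5: stock=0 <= 13 -> ALERT
  After event 6: stock=0 <= 13 -> ALERT
  After event 7: stock=0 <= 13 -> ALERT
  After event 8: stock=0 <= 13 -> ALERT
  After event 9: stock=8 <= 13 -> ALERT
  After event 10: stock=2 <= 13 -> ALERT
  After event 11: stock=0 <= 13 -> ALERT
Alert events: [5, 6, 7, 8, 9, 10, 11]. Count = 7

Answer: 7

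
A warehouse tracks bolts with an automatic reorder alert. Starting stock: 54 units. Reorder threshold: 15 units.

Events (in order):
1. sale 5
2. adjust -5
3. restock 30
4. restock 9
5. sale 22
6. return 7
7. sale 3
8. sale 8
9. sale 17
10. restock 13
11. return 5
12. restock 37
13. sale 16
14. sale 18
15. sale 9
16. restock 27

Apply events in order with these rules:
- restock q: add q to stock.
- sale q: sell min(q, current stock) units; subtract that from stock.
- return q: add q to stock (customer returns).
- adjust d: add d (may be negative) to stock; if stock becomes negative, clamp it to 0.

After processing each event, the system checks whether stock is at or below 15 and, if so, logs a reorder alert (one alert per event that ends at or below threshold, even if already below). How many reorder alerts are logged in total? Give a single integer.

Processing events:
Start: stock = 54
  Event 1 (sale 5): sell min(5,54)=5. stock: 54 - 5 = 49. total_sold = 5
  Event 2 (adjust -5): 49 + -5 = 44
  Event 3 (restock 30): 44 + 30 = 74
  Event 4 (restock 9): 74 + 9 = 83
  Event 5 (sale 22): sell min(22,83)=22. stock: 83 - 22 = 61. total_sold = 27
  Event 6 (return 7): 61 + 7 = 68
  Event 7 (sale 3): sell min(3,68)=3. stock: 68 - 3 = 65. total_sold = 30
  Event 8 (sale 8): sell min(8,65)=8. stock: 65 - 8 = 57. total_sold = 38
  Event 9 (sale 17): sell min(17,57)=17. stock: 57 - 17 = 40. total_sold = 55
  Event 10 (restock 13): 40 + 13 = 53
  Event 11 (return 5): 53 + 5 = 58
  Event 12 (restock 37): 58 + 37 = 95
  Event 13 (sale 16): sell min(16,95)=16. stock: 95 - 16 = 79. total_sold = 71
  Event 14 (sale 18): sell min(18,79)=18. stock: 79 - 18 = 61. total_sold = 89
  Event 15 (sale 9): sell min(9,61)=9. stock: 61 - 9 = 52. total_sold = 98
  Event 16 (restock 27): 52 + 27 = 79
Final: stock = 79, total_sold = 98

Checking against threshold 15:
  After event 1: stock=49 > 15
  After event 2: stock=44 > 15
  After event 3: stock=74 > 15
  After event 4: stock=83 > 15
  After event 5: stock=61 > 15
  After event 6: stock=68 > 15
  After event 7: stock=65 > 15
  After event 8: stock=57 > 15
  After event 9: stock=40 > 15
  After event 10: stock=53 > 15
  After event 11: stock=58 > 15
  After event 12: stock=95 > 15
  After event 13: stock=79 > 15
  After event 14: stock=61 > 15
  After event 15: stock=52 > 15
  After event 16: stock=79 > 15
Alert events: []. Count = 0

Answer: 0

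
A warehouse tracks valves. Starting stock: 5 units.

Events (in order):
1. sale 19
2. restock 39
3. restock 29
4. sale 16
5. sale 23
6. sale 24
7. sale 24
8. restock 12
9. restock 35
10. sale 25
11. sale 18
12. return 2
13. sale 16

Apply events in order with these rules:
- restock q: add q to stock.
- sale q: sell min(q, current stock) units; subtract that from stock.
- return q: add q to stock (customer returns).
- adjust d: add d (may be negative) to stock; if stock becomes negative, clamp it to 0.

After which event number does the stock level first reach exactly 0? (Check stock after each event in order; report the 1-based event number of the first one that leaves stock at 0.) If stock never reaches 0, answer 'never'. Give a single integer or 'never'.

Answer: 1

Derivation:
Processing events:
Start: stock = 5
  Event 1 (sale 19): sell min(19,5)=5. stock: 5 - 5 = 0. total_sold = 5
  Event 2 (restock 39): 0 + 39 = 39
  Event 3 (restock 29): 39 + 29 = 68
  Event 4 (sale 16): sell min(16,68)=16. stock: 68 - 16 = 52. total_sold = 21
  Event 5 (sale 23): sell min(23,52)=23. stock: 52 - 23 = 29. total_sold = 44
  Event 6 (sale 24): sell min(24,29)=24. stock: 29 - 24 = 5. total_sold = 68
  Event 7 (sale 24): sell min(24,5)=5. stock: 5 - 5 = 0. total_sold = 73
  Event 8 (restock 12): 0 + 12 = 12
  Event 9 (restock 35): 12 + 35 = 47
  Event 10 (sale 25): sell min(25,47)=25. stock: 47 - 25 = 22. total_sold = 98
  Event 11 (sale 18): sell min(18,22)=18. stock: 22 - 18 = 4. total_sold = 116
  Event 12 (return 2): 4 + 2 = 6
  Event 13 (sale 16): sell min(16,6)=6. stock: 6 - 6 = 0. total_sold = 122
Final: stock = 0, total_sold = 122

First zero at event 1.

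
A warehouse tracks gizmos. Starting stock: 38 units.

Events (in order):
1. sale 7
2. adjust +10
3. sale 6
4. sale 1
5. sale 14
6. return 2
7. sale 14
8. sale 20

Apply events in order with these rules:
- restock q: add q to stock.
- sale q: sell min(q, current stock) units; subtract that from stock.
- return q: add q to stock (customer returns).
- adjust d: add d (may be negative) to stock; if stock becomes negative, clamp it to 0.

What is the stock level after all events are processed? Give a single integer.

Processing events:
Start: stock = 38
  Event 1 (sale 7): sell min(7,38)=7. stock: 38 - 7 = 31. total_sold = 7
  Event 2 (adjust +10): 31 + 10 = 41
  Event 3 (sale 6): sell min(6,41)=6. stock: 41 - 6 = 35. total_sold = 13
  Event 4 (sale 1): sell min(1,35)=1. stock: 35 - 1 = 34. total_sold = 14
  Event 5 (sale 14): sell min(14,34)=14. stock: 34 - 14 = 20. total_sold = 28
  Event 6 (return 2): 20 + 2 = 22
  Event 7 (sale 14): sell min(14,22)=14. stock: 22 - 14 = 8. total_sold = 42
  Event 8 (sale 20): sell min(20,8)=8. stock: 8 - 8 = 0. total_sold = 50
Final: stock = 0, total_sold = 50

Answer: 0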